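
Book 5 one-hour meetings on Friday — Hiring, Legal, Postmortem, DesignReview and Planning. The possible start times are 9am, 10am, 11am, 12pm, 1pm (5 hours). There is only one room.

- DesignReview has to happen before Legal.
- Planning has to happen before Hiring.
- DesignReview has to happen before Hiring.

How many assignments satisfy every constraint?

25

Splitting on Hiring: it can be 11am (4), 12pm (9), 1pm (12). Listing each branch's schedules as (Legal, Postmortem, DesignReview, Planning):
Hiring=11am: (12pm,1pm,9am,10am) (12pm,1pm,10am,9am) (1pm,12pm,9am,10am) (1pm,12pm,10am,9am) — 4.
Hiring=12pm: (10am,1pm,9am,11am) (11am,1pm,9am,10am) (11am,1pm,10am,9am) (1pm,9am,10am,11am) (1pm,9am,11am,10am) (1pm,10am,9am,11am) (1pm,10am,11am,9am) (1pm,11am,9am,10am) (1pm,11am,10am,9am) — 9.
Hiring=1pm: (10am,11am,9am,12pm) (10am,12pm,9am,11am) (11am,9am,10am,12pm) (11am,10am,9am,12pm) (11am,12pm,9am,10am) (11am,12pm,10am,9am) (12pm,9am,10am,11am) (12pm,9am,11am,10am) (12pm,10am,9am,11am) (12pm,10am,11am,9am) (12pm,11am,9am,10am) (12pm,11am,10am,9am) — 12.
Summing: 4 + 9 + 12 = 25.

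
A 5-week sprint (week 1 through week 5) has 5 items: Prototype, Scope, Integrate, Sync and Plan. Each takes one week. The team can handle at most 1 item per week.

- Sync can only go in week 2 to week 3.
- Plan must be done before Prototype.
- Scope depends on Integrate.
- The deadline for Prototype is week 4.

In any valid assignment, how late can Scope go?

Precedence pushes Scope to at least week 2.
Scope at week 5 is achievable: Sync -> week 2; Integrate -> week 4; Plan -> week 1; Prototype -> week 3; Scope -> week 5.

week 5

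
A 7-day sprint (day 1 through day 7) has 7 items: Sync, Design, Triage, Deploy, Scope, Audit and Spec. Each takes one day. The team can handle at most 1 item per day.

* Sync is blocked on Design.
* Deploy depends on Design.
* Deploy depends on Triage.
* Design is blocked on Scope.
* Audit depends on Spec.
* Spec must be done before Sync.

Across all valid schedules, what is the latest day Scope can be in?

Downstream work caps Scope at day 5.
Scope at day 4 is achievable: Sync=day 6, Design=day 5, Audit=day 3, Spec=day 1, Scope=day 4, Deploy=day 7, Triage=day 2.
Nothing later works — the capacity limit rule out every day after day 4.

day 4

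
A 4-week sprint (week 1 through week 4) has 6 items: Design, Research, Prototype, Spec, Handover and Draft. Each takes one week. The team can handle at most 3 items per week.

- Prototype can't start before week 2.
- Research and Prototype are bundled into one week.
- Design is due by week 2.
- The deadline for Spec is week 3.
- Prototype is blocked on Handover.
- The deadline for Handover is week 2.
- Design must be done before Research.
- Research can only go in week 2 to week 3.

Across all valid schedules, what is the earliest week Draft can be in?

week 1

Draft at week 1 is achievable: Handover -> week 1; Draft -> week 1; Research -> week 2; Spec -> week 2; Design -> week 1; Prototype -> week 2.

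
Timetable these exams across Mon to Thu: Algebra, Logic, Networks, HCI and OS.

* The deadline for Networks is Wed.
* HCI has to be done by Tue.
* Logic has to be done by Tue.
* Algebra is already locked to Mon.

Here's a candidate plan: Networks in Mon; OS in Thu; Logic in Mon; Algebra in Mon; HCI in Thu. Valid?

The deadline for Networks is Wed — holds.
HCI has to be done by Tue — violated.
Algebra is already locked to Mon — holds.
Logic has to be done by Tue — holds.

Invalid. HCI has to be done by Tue.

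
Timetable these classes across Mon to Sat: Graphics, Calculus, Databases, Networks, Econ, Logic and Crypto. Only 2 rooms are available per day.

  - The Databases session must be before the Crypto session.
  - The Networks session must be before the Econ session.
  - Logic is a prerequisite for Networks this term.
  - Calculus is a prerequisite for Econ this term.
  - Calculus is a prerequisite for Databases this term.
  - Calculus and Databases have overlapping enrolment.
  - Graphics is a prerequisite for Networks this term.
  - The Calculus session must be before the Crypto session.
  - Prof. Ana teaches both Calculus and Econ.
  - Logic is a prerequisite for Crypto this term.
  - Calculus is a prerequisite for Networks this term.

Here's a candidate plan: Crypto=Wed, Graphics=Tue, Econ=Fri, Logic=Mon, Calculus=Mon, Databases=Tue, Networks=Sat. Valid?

Logic is a prerequisite for Crypto this term — holds.
Logic is a prerequisite for Networks this term — holds.
Calculus is a prerequisite for Econ this term — holds.
Prof. Ana teaches both Calculus and Econ — holds.
Calculus is a prerequisite for Networks this term — holds.
Calculus is a prerequisite for Databases this term — holds.
Graphics is a prerequisite for Networks this term — holds.
Only 2 rooms are available per day — holds.
Calculus and Databases have overlapping enrolment — holds.
The Databases session must be before the Crypto session — holds.
The Networks session must be before the Econ session — violated.
The Calculus session must be before the Crypto session — holds.

No. The Networks session must be before the Econ session is not satisfied.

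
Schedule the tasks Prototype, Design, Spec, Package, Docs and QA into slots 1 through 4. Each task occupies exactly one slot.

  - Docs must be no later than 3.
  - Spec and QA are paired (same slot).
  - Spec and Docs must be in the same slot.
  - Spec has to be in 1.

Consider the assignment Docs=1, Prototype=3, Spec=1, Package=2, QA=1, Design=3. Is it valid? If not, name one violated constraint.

Yes

Spec and QA are paired (same slot) — holds.
Spec has to be in 1 — holds.
Spec and Docs must be in the same slot — holds.
Docs must be no later than 3 — holds.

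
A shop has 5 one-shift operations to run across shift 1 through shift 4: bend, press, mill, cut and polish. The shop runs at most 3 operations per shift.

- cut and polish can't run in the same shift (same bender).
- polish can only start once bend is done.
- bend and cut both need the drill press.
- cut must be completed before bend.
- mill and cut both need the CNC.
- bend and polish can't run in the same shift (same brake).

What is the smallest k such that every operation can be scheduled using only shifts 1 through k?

3 shifts

The precedence chain requires at least 3 distinct shifts.
With at most 3 per shift and 5 operations, at least 2 shifts are needed.
3 works (last occupied shift: shift 3): for example press in shift 1, cut in shift 1, polish in shift 3, mill in shift 2, bend in shift 2.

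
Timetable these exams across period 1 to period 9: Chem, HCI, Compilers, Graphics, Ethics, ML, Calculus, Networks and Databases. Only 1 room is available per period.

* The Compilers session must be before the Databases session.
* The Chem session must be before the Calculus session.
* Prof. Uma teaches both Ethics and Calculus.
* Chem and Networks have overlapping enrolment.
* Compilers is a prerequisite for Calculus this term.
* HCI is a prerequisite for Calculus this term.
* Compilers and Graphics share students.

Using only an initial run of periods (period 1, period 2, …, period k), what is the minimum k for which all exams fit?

The precedence chain requires at least 2 distinct periods.
With at most 1 per period and 9 exams, at least 9 periods are needed.
9 works (last occupied period: period 9): for example Graphics=period 6; Chem=period 2; Compilers=period 1; ML=period 8; HCI=period 3; Databases=period 5; Calculus=period 4; Networks=period 9; Ethics=period 7.

9 periods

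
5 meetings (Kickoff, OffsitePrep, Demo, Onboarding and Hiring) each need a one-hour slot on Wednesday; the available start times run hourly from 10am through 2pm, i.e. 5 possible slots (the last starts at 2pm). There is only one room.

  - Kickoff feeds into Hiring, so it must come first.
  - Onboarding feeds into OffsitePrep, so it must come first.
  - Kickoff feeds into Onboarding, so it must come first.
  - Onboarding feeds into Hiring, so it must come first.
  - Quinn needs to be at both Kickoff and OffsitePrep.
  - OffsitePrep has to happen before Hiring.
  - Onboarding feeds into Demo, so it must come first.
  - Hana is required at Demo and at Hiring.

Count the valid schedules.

Enumerating: Demo=2pm; OffsitePrep=12pm; Kickoff=10am; Hiring=1pm; Onboarding=11am | OffsitePrep=12pm; Onboarding=11am; Hiring=2pm; Demo=1pm; Kickoff=10am | Demo -> 12pm, OffsitePrep -> 1pm, Onboarding -> 11am, Kickoff -> 10am, Hiring -> 2pm.

3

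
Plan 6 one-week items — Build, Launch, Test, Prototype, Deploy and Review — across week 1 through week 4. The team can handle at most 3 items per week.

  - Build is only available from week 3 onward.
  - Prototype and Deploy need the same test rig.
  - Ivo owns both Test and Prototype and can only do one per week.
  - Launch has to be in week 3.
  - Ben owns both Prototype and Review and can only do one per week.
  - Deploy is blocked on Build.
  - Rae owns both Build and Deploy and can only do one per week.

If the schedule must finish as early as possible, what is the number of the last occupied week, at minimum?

week 4

The precedence chain requires at least 2 distinct weeks.
With at most 3 per week and 6 tasks, at least 2 weeks are needed.
Propagating the time windows through the other constraints, Deploy can't land before week 4, so the schedule must run through at least week 4.
4 works (last occupied week: week 4): for example Review=week 1, Prototype=week 2, Build=week 3, Test=week 1, Deploy=week 4, Launch=week 3.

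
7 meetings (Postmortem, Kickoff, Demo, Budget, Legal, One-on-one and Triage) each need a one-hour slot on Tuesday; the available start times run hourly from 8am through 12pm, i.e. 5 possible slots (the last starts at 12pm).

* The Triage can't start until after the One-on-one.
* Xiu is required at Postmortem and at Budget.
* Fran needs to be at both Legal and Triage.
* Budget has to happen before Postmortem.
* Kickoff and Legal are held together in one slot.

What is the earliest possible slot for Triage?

9am

Precedence pushes Triage to at least 9am.
Triage at 9am is achievable: Triage=9am; One-on-one=8am; Legal=8am; Demo=8am; Budget=8am; Kickoff=8am; Postmortem=9am.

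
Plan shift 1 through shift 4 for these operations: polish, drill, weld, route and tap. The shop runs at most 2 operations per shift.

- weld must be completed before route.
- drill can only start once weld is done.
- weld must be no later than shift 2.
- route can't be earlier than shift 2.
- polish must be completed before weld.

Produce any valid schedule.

polish in shift 1, drill in shift 3, weld in shift 2, tap in shift 1, route in shift 3

Checking: weld(shift 2) before route(shift 3); weld(shift 2) before drill(shift 3); polish(shift 1) before weld(shift 2); weld=shift 2 in [shift 1,shift 2]; route=shift 3 in [shift 2,shift 4]; max 2 per shift (cap 2).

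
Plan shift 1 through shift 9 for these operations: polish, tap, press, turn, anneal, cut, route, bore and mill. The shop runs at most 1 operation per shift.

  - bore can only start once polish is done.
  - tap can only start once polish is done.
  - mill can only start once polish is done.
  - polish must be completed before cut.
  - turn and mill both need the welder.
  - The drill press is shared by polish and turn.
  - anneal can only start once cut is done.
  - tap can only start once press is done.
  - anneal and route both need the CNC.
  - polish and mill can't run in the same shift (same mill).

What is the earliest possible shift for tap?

shift 3

Precedence pushes tap to at least shift 2.
tap at shift 3 is achievable: polish=shift 1, press=shift 2, mill=shift 7, tap=shift 3, route=shift 9, turn=shift 8, cut=shift 4, bore=shift 6, anneal=shift 5.
Nothing earlier works — the conflict and capacity constraints rule out every shift before shift 3.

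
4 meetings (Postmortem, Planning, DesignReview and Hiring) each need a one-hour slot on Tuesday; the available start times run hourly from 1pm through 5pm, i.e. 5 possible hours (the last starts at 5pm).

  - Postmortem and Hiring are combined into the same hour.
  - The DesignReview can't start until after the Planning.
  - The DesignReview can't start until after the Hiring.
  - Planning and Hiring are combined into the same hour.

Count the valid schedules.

10

Splitting on Postmortem: it can be 1pm (4), 2pm (3), 3pm (2), 4pm (1). Listing each branch's schedules as (Planning, DesignReview, Hiring):
Postmortem=1pm: (1pm,2pm,1pm) (1pm,3pm,1pm) (1pm,4pm,1pm) (1pm,5pm,1pm) — 4.
Postmortem=2pm: (2pm,3pm,2pm) (2pm,4pm,2pm) (2pm,5pm,2pm) — 3.
Postmortem=3pm: (3pm,4pm,3pm) (3pm,5pm,3pm) — 2.
Postmortem=4pm: (4pm,5pm,4pm) — 1.
Summing: 4 + 3 + 2 + 1 = 10.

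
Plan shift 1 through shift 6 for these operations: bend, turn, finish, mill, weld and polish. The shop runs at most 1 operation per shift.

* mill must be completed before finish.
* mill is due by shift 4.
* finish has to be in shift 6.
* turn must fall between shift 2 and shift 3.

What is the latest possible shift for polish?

shift 5

polish at shift 5 is achievable: mill -> shift 1; weld -> shift 4; polish -> shift 5; finish -> shift 6; turn -> shift 2; bend -> shift 3.
Nothing later works — the capacity limit rule out every shift after shift 5.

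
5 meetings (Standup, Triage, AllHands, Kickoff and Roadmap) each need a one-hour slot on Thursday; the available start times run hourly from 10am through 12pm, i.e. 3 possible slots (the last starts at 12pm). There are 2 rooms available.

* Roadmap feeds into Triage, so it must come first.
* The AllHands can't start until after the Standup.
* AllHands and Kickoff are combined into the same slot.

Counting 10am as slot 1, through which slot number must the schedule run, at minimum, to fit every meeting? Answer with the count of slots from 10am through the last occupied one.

3

The precedence chain requires at least 2 distinct slots.
With at most 2 per slot and 5 meetings, at least 3 slots are needed.
3 works (last occupied slot: 12pm): for example AllHands=12pm; Kickoff=12pm; Standup=10am; Roadmap=10am; Triage=11am.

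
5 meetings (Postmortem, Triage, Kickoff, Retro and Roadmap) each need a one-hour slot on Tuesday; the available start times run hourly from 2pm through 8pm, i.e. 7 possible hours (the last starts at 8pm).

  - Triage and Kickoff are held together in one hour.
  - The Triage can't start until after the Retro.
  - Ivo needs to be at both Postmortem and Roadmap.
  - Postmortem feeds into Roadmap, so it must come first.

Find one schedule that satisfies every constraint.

Kickoff=3pm; Triage=3pm; Postmortem=2pm; Retro=2pm; Roadmap=3pm

Checking: Retro(2pm) before Triage(3pm); Postmortem(2pm) before Roadmap(3pm); Postmortem(2pm) != Roadmap(3pm); Triage = Kickoff = 3pm.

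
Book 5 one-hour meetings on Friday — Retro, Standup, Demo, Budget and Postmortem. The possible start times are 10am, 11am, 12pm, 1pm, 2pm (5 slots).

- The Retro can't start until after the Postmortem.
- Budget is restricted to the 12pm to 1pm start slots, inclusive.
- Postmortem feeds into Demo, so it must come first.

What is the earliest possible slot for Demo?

Precedence pushes Demo to at least 11am.
Demo at 11am is achievable: Standup -> 10am; Budget -> 12pm; Retro -> 11am; Postmortem -> 10am; Demo -> 11am.

11am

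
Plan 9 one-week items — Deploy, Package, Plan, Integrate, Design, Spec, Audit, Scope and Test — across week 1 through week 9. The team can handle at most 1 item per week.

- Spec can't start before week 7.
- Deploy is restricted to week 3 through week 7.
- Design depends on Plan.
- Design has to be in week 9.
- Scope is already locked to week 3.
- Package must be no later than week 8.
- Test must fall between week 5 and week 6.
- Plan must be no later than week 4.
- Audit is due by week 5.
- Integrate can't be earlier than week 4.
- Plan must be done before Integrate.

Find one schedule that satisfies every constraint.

Audit -> week 2; Spec -> week 7; Integrate -> week 6; Scope -> week 3; Plan -> week 1; Test -> week 5; Deploy -> week 4; Design -> week 9; Package -> week 8

Checking: Plan(week 1) before Design(week 9); Plan(week 1) before Integrate(week 6); Package=week 8 in [week 1,week 8]; Scope=week 3 in [week 3,week 3]; Plan=week 1 in [week 1,week 4]; Audit=week 2 in [week 1,week 5]; Integrate=week 6 in [week 4,week 9]; Spec=week 7 in [week 7,week 9]; Test=week 5 in [week 5,week 6]; Deploy=week 4 in [week 3,week 7]; Design=week 9 in [week 9,week 9]; max 1 per week (cap 1).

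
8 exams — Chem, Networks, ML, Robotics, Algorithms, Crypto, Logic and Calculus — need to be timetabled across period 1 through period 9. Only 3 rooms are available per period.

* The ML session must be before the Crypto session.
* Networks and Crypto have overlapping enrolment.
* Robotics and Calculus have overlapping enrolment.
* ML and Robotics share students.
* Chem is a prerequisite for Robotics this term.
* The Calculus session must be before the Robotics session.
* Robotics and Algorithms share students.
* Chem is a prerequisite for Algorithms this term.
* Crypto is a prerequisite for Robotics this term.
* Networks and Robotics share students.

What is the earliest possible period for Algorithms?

period 2

Precedence pushes Algorithms to at least period 2.
Algorithms at period 2 is achievable: Calculus=period 1; Algorithms=period 2; ML=period 1; Crypto=period 2; Logic=period 2; Networks=period 4; Robotics=period 3; Chem=period 1.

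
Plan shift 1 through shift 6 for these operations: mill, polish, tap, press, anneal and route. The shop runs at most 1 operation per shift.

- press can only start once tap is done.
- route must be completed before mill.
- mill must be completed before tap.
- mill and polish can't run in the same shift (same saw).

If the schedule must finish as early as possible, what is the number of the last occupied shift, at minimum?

6

The precedence chain requires at least 4 distinct shifts.
With at most 1 per shift and 6 operations, at least 6 shifts are needed.
6 works (last occupied shift: shift 6): for example mill=shift 2, press=shift 4, tap=shift 3, polish=shift 5, route=shift 1, anneal=shift 6.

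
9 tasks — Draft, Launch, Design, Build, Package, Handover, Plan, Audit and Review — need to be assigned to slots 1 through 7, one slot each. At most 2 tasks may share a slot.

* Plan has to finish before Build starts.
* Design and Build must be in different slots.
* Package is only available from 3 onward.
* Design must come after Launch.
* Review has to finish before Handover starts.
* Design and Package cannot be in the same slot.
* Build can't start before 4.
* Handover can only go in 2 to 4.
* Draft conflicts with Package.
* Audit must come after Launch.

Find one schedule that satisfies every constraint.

Review in 1, Package in 3, Plan in 3, Launch in 1, Handover in 2, Design in 2, Build in 4, Audit in 4, Draft in 5

Checking: Launch(1) before Audit(4); Plan(3) before Build(4); Launch(1) before Design(2); Review(1) before Handover(2); Design(2) != Build(4); Draft(5) != Package(3); Design(2) != Package(3); Package=3 in [3,7]; Handover=2 in [2,4]; Build=4 in [4,7]; max 2 per slot (cap 2).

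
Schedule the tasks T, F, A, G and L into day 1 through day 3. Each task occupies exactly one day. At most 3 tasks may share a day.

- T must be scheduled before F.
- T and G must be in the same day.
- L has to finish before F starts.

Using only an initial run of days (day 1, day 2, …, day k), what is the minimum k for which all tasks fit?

2 days

The precedence chain requires at least 2 distinct days.
With at most 3 per day and 5 tasks, at least 2 days are needed.
2 works (last occupied day: day 2): for example G=day 1; T=day 1; F=day 2; L=day 1; A=day 2.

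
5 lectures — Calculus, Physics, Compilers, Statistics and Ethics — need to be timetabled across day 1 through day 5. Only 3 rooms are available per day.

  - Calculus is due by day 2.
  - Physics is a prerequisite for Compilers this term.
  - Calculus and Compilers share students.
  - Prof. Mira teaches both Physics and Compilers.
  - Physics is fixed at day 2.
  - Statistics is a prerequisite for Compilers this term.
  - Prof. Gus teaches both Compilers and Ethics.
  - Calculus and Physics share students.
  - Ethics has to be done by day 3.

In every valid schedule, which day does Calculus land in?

day 1

Calculus's window is day 1–day 2.
Physics is fixed at day 2, and Calculus can't share a day with Physics.
So Calculus must be day 1.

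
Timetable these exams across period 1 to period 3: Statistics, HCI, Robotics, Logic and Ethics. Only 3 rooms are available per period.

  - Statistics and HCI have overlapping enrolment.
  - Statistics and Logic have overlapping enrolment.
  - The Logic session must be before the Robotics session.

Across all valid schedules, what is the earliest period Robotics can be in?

period 2

Precedence pushes Robotics to at least period 2.
Robotics at period 2 is achievable: Logic in period 1, HCI in period 1, Statistics in period 2, Ethics in period 1, Robotics in period 2.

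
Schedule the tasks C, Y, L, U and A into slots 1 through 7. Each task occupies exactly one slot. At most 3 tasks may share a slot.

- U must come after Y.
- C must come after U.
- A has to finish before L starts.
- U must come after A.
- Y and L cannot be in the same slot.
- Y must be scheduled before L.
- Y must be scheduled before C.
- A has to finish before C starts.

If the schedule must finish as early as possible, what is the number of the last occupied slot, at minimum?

slot 3

The precedence chain requires at least 3 distinct slots.
With at most 3 per slot and 5 tasks, at least 2 slots are needed.
3 works (last occupied slot: 3): for example U=2, A=1, Y=1, C=3, L=2.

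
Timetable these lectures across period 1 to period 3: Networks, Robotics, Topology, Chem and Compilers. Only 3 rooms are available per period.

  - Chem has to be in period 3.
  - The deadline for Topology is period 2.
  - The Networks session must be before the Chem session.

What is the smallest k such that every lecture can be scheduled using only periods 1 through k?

The precedence chain requires at least 2 distinct periods.
With at most 3 per period and 5 lectures, at least 2 periods are needed.
Chem can't be placed before period 3, so the schedule must run through at least period 3.
3 works (last occupied period: period 3): for example Compilers=period 2, Networks=period 1, Robotics=period 1, Topology=period 1, Chem=period 3.

3 periods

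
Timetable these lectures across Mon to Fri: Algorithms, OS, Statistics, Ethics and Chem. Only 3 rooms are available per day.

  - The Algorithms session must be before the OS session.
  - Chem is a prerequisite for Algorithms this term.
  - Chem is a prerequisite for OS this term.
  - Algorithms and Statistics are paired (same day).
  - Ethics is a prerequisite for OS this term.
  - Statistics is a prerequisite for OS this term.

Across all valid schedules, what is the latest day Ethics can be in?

Thu

Downstream work caps Ethics at Thu.
Ethics at Thu is achievable: Algorithms in Tue; Statistics in Tue; Ethics in Thu; Chem in Mon; OS in Fri.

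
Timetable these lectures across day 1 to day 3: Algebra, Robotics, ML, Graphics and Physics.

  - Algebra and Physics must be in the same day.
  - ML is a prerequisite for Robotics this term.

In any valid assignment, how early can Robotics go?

Precedence pushes Robotics to at least day 2.
Robotics at day 2 is achievable: Physics in day 1; Robotics in day 2; Algebra in day 1; ML in day 1; Graphics in day 1.

day 2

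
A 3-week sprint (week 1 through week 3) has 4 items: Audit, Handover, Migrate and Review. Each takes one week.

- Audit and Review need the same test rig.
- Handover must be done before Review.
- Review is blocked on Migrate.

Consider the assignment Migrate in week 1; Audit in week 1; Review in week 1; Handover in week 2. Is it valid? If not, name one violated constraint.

Invalid. Handover must be done before Review.

Review is blocked on Migrate — violated.
Audit and Review need the same test rig — violated.
Handover must be done before Review — violated.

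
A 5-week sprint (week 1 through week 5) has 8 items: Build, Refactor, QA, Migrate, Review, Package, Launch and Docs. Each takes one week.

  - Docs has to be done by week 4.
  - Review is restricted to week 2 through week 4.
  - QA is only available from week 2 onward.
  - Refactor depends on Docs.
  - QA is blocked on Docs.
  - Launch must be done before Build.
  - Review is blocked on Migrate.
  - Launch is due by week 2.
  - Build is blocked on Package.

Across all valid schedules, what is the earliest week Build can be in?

Precedence pushes Build to at least week 2.
Build at week 2 is achievable: Migrate -> week 1, Build -> week 2, QA -> week 2, Docs -> week 1, Review -> week 2, Package -> week 1, Refactor -> week 2, Launch -> week 1.

week 2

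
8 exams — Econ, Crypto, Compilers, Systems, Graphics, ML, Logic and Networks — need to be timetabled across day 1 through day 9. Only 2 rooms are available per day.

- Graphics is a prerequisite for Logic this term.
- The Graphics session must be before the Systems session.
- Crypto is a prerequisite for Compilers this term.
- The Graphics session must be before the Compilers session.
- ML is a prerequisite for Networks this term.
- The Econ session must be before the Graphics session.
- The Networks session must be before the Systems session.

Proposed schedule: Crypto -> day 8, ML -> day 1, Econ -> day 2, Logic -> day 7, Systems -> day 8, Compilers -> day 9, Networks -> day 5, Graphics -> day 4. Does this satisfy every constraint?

Yes

The Graphics session must be before the Systems session — holds.
The Networks session must be before the Systems session — holds.
Only 2 rooms are available per day — holds.
Graphics is a prerequisite for Logic this term — holds.
ML is a prerequisite for Networks this term — holds.
Crypto is a prerequisite for Compilers this term — holds.
The Econ session must be before the Graphics session — holds.
The Graphics session must be before the Compilers session — holds.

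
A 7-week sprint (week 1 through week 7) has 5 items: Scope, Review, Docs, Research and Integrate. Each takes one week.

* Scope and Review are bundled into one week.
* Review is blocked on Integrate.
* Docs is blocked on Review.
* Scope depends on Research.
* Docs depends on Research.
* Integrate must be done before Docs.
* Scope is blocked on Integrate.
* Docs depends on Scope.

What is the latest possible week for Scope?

Precedence pushes Scope to at least week 2; downstream work caps Scope at week 6.
Scope at week 6 is achievable: Research in week 1, Scope in week 6, Review in week 6, Docs in week 7, Integrate in week 1.

week 6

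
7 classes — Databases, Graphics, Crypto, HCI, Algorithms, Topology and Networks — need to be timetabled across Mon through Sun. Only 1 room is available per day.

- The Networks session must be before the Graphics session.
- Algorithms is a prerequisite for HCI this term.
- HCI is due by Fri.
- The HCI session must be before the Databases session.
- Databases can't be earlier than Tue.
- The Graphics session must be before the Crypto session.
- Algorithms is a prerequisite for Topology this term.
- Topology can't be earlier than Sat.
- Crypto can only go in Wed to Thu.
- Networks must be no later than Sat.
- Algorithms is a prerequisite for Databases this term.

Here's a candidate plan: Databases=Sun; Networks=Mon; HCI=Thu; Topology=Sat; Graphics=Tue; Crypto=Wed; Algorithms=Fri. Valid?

No — it violates: Algorithms is a prerequisite for HCI this term

Algorithms is a prerequisite for Databases this term — holds.
The Networks session must be before the Graphics session — holds.
Algorithms is a prerequisite for HCI this term — violated.
Topology can't be earlier than Sat — holds.
Only 1 room is available per day — holds.
Networks must be no later than Sat — holds.
The HCI session must be before the Databases session — holds.
The Graphics session must be before the Crypto session — holds.
Databases can't be earlier than Tue — holds.
Algorithms is a prerequisite for Topology this term — holds.
HCI is due by Fri — holds.
Crypto can only go in Wed to Thu — holds.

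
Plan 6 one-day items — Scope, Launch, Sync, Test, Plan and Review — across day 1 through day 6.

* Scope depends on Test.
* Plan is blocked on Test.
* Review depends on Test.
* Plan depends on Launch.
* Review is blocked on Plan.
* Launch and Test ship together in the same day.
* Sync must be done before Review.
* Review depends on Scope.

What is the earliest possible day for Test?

day 1

Downstream work caps Test at day 4.
Test at day 1 is achievable: Scope in day 2, Launch in day 1, Plan in day 2, Review in day 3, Sync in day 1, Test in day 1.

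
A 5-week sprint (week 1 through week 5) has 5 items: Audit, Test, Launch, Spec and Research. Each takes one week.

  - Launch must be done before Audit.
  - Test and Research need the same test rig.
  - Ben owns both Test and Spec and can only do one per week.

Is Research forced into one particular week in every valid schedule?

Research can be week 1 (e.g. Test=week 2; Research=week 1; Audit=week 2; Spec=week 1; Launch=week 1) or week 2 (e.g. Launch -> week 1; Test -> week 1; Research -> week 2; Spec -> week 2; Audit -> week 2).

No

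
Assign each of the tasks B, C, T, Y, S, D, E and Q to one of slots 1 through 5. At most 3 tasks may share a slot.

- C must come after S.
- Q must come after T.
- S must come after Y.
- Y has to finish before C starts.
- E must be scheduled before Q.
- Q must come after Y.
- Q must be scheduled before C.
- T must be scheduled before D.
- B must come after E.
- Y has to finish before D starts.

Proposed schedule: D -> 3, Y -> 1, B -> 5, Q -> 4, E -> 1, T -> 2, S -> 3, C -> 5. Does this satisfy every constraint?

Q must be scheduled before C — holds.
B must come after E — holds.
Q must come after T — holds.
T must be scheduled before D — holds.
C must come after S — holds.
Q must come after Y — holds.
E must be scheduled before Q — holds.
Y has to finish before C starts — holds.
S must come after Y — holds.
At most 3 tasks may share a slot — holds.
Y has to finish before D starts — holds.

Yes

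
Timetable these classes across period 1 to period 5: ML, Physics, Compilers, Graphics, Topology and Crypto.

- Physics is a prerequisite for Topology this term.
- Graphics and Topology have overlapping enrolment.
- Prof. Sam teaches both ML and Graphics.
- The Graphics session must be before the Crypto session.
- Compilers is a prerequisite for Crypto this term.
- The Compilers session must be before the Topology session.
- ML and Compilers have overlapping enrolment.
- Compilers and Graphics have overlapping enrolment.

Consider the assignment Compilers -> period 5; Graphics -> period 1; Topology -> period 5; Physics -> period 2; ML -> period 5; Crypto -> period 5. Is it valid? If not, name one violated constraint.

The Compilers session must be before the Topology session — violated.
Prof. Sam teaches both ML and Graphics — holds.
Compilers is a prerequisite for Crypto this term — violated.
Physics is a prerequisite for Topology this term — holds.
The Graphics session must be before the Crypto session — holds.
Graphics and Topology have overlapping enrolment — holds.
ML and Compilers have overlapping enrolment — violated.
Compilers and Graphics have overlapping enrolment — holds.

No. ML and Compilers have overlapping enrolment is not satisfied.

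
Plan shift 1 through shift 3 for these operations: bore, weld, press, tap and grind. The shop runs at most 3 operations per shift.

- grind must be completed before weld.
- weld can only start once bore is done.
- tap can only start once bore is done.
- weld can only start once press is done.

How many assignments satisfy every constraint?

Splitting on bore: it can be shift 1 (10), shift 2 (4). Listing each branch's schedules as (weld, press, tap, grind) by shift number:
bore=shift 1: (2,1,2,1) (2,1,3,1) (3,1,2,1) (3,1,2,2) (3,1,3,1) (3,1,3,2) (3,2,2,1) (3,2,2,2) (3,2,3,1) (3,2,3,2) — 10.
bore=shift 2: (3,1,3,1) (3,1,3,2) (3,2,3,1) (3,2,3,2) — 4.
Summing: 10 + 4 = 14.

14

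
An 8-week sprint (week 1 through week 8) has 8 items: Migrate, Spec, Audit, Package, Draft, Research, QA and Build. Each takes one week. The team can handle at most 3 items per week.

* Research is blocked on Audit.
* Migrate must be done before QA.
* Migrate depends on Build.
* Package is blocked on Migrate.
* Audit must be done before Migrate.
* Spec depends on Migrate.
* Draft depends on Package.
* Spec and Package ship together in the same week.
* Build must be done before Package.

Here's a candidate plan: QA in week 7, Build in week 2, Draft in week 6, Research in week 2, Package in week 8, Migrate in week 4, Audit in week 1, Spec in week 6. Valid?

Migrate must be done before QA — holds.
Spec depends on Migrate — holds.
Spec and Package ship together in the same week — violated.
Package is blocked on Migrate — holds.
The team can handle at most 3 items per week — holds.
Research is blocked on Audit — holds.
Build must be done before Package — holds.
Draft depends on Package — violated.
Audit must be done before Migrate — holds.
Migrate depends on Build — holds.

Invalid. Draft depends on Package.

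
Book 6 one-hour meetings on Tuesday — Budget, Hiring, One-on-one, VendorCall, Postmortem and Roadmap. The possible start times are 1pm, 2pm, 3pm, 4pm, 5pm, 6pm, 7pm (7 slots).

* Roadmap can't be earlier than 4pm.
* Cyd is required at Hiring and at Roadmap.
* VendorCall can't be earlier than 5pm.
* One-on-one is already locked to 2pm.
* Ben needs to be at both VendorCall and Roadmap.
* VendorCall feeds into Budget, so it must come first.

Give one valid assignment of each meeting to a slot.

Hiring -> 1pm, Budget -> 6pm, Roadmap -> 4pm, VendorCall -> 5pm, Postmortem -> 1pm, One-on-one -> 2pm

Checking: VendorCall(5pm) before Budget(6pm); VendorCall(5pm) != Roadmap(4pm); Hiring(1pm) != Roadmap(4pm); Roadmap=4pm in [4pm,7pm]; One-on-one=2pm in [2pm,2pm]; VendorCall=5pm in [5pm,7pm].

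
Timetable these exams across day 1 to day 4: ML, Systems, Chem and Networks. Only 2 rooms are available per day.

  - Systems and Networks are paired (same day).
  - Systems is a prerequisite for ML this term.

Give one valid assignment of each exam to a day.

Chem -> day 2; Networks -> day 1; Systems -> day 1; ML -> day 2

Checking: Systems(day 1) before ML(day 2); Systems = Networks = day 1; max 2 per day (cap 2).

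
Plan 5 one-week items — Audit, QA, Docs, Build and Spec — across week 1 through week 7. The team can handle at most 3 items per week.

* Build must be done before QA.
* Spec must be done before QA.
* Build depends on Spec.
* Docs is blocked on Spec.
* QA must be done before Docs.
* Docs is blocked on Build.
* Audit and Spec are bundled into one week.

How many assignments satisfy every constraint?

Splitting on Audit: it can be week 1 (20), week 2 (10), week 3 (4), week 4 (1). Listing each branch's schedules as (QA, Docs, Build, Spec) by week number:
Audit=week 1: (3,4,2,1) (3,5,2,1) (3,6,2,1) (3,7,2,1) (4,5,2,1) (4,5,3,1) (4,6,2,1) (4,6,3,1) (4,7,2,1) (4,7,3,1) (5,6,2,1) (5,6,3,1) (5,6,4,1) (5,7,2,1) (5,7,3,1) (5,7,4,1) (6,7,2,1) (6,7,3,1) (6,7,4,1) (6,7,5,1) — 20.
Audit=week 2: (4,5,3,2) (4,6,3,2) (4,7,3,2) (5,6,3,2) (5,6,4,2) (5,7,3,2) (5,7,4,2) (6,7,3,2) (6,7,4,2) (6,7,5,2) — 10.
Audit=week 3: (5,6,4,3) (5,7,4,3) (6,7,4,3) (6,7,5,3) — 4.
Audit=week 4: (6,7,5,4) — 1.
Summing: 20 + 10 + 4 + 1 = 35.

35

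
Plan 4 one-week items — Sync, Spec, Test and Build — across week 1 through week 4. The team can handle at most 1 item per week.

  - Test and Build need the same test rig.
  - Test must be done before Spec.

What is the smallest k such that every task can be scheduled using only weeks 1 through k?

The precedence chain requires at least 2 distinct weeks.
With at most 1 per week and 4 tasks, at least 4 weeks are needed.
4 works (last occupied week: week 4): for example Spec in week 2, Test in week 1, Sync in week 3, Build in week 4.

4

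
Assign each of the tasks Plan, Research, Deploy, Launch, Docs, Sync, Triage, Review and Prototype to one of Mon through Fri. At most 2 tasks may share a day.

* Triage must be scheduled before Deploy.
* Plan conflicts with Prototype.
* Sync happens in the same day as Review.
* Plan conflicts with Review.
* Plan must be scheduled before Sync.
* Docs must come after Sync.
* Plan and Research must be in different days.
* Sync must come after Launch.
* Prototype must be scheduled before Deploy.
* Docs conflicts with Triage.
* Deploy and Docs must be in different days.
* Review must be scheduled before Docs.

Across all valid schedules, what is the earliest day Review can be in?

Review must be in the same day as Sync, which can't be before Tue, so Review is at least Tue; downstream work caps Review at Thu.
Review at Tue is achievable: Triage=Wed, Docs=Fri, Deploy=Thu, Review=Tue, Sync=Tue, Prototype=Wed, Plan=Mon, Research=Thu, Launch=Mon.

Tue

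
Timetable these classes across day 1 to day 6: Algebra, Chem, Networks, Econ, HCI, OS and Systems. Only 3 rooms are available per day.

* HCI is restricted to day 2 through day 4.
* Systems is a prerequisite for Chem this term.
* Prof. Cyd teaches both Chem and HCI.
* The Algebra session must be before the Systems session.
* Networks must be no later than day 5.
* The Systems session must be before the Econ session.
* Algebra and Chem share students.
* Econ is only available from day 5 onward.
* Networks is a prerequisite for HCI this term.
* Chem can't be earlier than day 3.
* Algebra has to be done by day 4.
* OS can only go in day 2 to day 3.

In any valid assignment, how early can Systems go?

Precedence pushes Systems to at least day 2; downstream work caps Systems at day 5.
Systems at day 2 is achievable: Econ in day 5, Algebra in day 1, Chem in day 3, HCI in day 2, OS in day 2, Systems in day 2, Networks in day 1.

day 2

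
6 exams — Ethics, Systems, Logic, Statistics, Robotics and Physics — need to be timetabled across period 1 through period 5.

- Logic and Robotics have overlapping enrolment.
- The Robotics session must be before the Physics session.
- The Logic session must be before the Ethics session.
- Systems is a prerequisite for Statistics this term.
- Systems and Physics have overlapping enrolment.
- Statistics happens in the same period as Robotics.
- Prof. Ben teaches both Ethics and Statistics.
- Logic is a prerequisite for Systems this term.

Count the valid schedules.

14

Splitting on Ethics: it can be period 2 (4), period 3 (3), period 4 (2), period 5 (5). Listing each branch's schedules as (Systems, Logic, Statistics, Robotics, Physics) by period number:
Ethics=period 2: (2,1,3,3,4) (2,1,3,3,5) (2,1,4,4,5) (3,1,4,4,5) — 4.
Ethics=period 3: (2,1,4,4,5) (3,1,4,4,5) (3,2,4,4,5) — 3.
Ethics=period 4: (2,1,3,3,4) (2,1,3,3,5) — 2.
Ethics=period 5: (2,1,3,3,4) (2,1,3,3,5) (2,1,4,4,5) (3,1,4,4,5) (3,2,4,4,5) — 5.
Summing: 4 + 3 + 2 + 5 = 14.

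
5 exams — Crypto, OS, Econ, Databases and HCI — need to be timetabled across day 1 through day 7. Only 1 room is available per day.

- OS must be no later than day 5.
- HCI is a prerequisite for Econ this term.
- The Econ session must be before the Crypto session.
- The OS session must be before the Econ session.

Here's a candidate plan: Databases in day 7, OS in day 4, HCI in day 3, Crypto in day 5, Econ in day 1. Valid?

No — it violates: The OS session must be before the Econ session

The Econ session must be before the Crypto session — holds.
OS must be no later than day 5 — holds.
HCI is a prerequisite for Econ this term — violated.
Only 1 room is available per day — holds.
The OS session must be before the Econ session — violated.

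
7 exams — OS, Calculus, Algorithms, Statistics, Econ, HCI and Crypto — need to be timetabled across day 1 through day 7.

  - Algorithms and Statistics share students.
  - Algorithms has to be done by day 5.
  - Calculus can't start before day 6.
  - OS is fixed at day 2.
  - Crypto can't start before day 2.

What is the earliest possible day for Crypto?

Crypto is available from day 2.
Crypto at day 2 is achievable: HCI=day 1, Algorithms=day 1, Crypto=day 2, OS=day 2, Statistics=day 2, Calculus=day 6, Econ=day 1.

day 2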